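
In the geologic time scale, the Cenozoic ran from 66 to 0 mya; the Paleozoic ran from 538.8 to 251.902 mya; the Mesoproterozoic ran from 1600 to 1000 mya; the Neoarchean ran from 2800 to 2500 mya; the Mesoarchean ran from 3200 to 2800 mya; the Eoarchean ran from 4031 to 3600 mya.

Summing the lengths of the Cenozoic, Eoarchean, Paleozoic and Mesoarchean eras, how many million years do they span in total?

1183.898 million years

Each duration: Cenozoic = 66; Eoarchean = 431; Paleozoic = 286.898; Mesoarchean = 400.
Sum: 66 + 431 + 286.898 + 400 = 1183.898 Myr.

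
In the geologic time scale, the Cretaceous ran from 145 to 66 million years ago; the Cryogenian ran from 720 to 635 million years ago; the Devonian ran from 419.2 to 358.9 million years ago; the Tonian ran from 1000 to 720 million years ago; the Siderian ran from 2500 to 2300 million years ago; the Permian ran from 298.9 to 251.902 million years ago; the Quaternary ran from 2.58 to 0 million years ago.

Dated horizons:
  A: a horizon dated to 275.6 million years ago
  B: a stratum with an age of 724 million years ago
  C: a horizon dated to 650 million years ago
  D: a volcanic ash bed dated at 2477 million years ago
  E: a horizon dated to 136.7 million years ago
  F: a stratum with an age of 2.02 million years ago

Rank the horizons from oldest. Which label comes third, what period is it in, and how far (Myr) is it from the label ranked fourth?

C, in the Cryogenian; 374.4 million years to A

Sorted oldest-first by Ma: D (2477), B (724), C (650), A (275.6), E (136.7), F (2.02).
The third oldest is C at 650 Ma, which lies in 720–635 Ma: the Cryogenian.
The fourth oldest is A at 275.6 Ma; separation = |650 − 275.6| = 374.4 Myr.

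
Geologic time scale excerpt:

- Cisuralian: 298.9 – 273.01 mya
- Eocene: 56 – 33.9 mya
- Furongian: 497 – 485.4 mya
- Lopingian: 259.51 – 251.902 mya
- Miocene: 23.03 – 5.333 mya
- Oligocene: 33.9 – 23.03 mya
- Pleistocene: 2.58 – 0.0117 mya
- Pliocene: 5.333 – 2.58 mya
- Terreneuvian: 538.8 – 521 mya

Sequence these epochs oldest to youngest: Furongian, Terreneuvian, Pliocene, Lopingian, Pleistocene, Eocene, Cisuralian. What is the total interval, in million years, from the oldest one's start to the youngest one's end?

Terreneuvian, Furongian, Cisuralian, Lopingian, Eocene, Pliocene, Pleistocene; total span 538.7883 Myr

Start ages (Ma): Terreneuvian 538.8, Furongian 497, Cisuralian 298.9, Lopingian 259.51, Eocene 56, Pliocene 5.333, Pleistocene 2.58.
Ordered oldest to youngest: Terreneuvian, Furongian, Cisuralian, Lopingian, Eocene, Pliocene, Pleistocene.
Span = 538.8 − 0.0117 = 538.7883 Myr.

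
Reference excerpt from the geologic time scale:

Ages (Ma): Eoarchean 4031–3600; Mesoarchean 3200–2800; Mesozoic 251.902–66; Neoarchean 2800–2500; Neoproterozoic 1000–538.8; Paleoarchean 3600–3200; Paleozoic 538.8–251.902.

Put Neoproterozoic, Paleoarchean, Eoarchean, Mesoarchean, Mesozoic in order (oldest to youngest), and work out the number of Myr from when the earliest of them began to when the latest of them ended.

Eoarchean → Paleoarchean → Mesoarchean → Neoproterozoic → Mesozoic; total span 3965 Myr

Start ages (Ma): Eoarchean 4031, Paleoarchean 3600, Mesoarchean 3200, Neoproterozoic 1000, Mesozoic 251.902.
Ordered oldest to youngest: Eoarchean, Paleoarchean, Mesoarchean, Neoproterozoic, Mesozoic.
Span = 4031 − 66 = 3965 Myr.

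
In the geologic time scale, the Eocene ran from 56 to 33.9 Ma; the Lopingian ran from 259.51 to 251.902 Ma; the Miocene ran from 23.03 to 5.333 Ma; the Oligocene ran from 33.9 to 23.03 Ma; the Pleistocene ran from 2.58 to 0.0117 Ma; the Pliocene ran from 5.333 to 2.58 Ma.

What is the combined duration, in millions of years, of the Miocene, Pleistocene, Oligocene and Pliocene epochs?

33.8883 million years

Duration is start − end for each: (23.03 − 5.333) + (2.58 − 0.0117) + (33.9 − 23.03) + (5.333 − 2.58).
That is 17.697 + 2.5683 + 10.87 + 2.753, which totals 33.8883 million years.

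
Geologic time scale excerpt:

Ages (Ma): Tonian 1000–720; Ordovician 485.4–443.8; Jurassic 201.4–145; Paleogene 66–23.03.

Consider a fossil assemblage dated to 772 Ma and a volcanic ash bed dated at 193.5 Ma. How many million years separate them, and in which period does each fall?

Elapsed time: 772 − 193.5 = 578.5 Myr.
772 Ma lies within 1000–720 Ma: Tonian.
193.5 Ma lies within 201.4–145 Ma: Jurassic.

578.5 million years apart; the first in the Tonian, the second in the Jurassic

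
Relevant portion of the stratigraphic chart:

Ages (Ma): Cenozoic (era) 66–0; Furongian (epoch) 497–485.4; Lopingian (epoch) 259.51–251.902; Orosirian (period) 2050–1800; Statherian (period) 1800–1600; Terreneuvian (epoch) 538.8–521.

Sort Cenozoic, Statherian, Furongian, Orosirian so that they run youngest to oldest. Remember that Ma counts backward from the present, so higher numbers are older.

Cenozoic → Furongian → Statherian → Orosirian

The oldest of these is Orosirian (starts 2050 Ma) and the youngest is Cenozoic (ends 0 Ma).
In between, by decreasing start age: Statherian (1800), Furongian (497).
Listing youngest first means reversing that sequence.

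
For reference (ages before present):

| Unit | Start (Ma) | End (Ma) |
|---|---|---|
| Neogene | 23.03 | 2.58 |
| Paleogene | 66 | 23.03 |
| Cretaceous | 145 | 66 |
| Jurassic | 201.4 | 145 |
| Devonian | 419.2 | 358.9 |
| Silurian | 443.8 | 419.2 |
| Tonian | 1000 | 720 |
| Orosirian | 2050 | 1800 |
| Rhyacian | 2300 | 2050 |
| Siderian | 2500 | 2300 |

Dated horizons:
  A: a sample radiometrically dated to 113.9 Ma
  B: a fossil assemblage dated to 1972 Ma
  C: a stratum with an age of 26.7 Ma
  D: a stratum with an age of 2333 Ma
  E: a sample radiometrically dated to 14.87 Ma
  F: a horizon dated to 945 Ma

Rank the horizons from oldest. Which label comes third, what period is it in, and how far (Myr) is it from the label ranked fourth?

Larger Ma means older, so oldest first: D 2333 > B 1972 > F 945 > A 113.9 > C 26.7 > E 14.87.
Counting 3 along gives F (945 Ma); the excerpt puts that inside the Tonian, 1000–720 Ma.
Next in line is A (113.9 Ma), and 945 − 113.9 = 831.1 Myr.

F, in the Tonian; 831.1 million years to A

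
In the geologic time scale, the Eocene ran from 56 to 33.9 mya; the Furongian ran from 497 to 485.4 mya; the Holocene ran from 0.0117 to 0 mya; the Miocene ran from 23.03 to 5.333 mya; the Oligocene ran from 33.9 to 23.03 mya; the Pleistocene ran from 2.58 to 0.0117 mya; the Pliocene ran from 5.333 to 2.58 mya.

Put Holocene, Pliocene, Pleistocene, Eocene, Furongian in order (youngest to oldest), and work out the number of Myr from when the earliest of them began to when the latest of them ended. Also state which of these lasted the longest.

Start ages (Ma): Furongian 497, Eocene 56, Pliocene 5.333, Pleistocene 2.58, Holocene 0.0117.
Ordered youngest to oldest: Holocene, Pleistocene, Pliocene, Eocene, Furongian.
Span = 497 − 0 = 497 Myr.
Durations: Pleistocene 2.5683, Pliocene 2.753, Eocene 22.1, Holocene 0.0117, Furongian 11.6 → longest is Eocene (22.1 Myr).

Holocene, Pleistocene, Pliocene, Eocene, Furongian; total span 497 Myr; longest is Eocene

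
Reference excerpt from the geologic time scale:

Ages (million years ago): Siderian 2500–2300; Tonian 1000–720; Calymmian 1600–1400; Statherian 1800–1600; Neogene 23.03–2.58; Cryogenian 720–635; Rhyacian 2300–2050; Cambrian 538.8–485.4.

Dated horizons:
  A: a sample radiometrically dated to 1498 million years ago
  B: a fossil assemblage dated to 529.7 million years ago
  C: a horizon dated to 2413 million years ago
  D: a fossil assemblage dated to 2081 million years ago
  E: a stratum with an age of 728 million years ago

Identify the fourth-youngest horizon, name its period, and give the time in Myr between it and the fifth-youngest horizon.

D, in the Rhyacian; 332 million years to C

Smaller Ma means younger, so youngest first: B 529.7 < E 728 < A 1498 < D 2081 < C 2413.
Counting 4 along gives D (2081 Ma); the excerpt puts that inside the Rhyacian, 2300–2050 Ma.
Next in line is C (2413 Ma), and 2413 − 2081 = 332 Myr.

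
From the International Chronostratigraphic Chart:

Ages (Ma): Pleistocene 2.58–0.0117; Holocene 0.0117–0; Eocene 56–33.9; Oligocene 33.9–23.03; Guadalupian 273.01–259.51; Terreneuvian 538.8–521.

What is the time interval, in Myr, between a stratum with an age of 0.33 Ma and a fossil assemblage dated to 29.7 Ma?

29.37 million years

29.7 − 0.33 = 29.37 million years.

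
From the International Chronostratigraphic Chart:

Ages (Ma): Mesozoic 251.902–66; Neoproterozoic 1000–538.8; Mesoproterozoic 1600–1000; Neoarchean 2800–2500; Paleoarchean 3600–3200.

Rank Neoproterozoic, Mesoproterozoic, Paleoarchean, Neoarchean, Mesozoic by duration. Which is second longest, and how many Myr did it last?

Neoproterozoic, 461.2 million years

Durations: Neoproterozoic 461.2; Mesoproterozoic 600; Paleoarchean 400; Neoarchean 300; Mesozoic 185.902 Myr.
Sorted longest-first: Mesoproterozoic (600), Neoproterozoic (461.2), Paleoarchean (400), Neoarchean (300), Mesozoic (185.902).
The second longest is Neoproterozoic at 461.2 Myr.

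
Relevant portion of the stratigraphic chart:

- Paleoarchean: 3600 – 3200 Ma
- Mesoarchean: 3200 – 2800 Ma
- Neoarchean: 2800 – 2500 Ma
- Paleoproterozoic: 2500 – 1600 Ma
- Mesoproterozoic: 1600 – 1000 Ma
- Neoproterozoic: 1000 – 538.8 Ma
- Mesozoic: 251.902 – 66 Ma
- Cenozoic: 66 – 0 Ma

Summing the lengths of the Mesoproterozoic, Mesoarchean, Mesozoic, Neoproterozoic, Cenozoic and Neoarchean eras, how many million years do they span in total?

2013.102 million years

Each duration: Mesoproterozoic = 600; Mesoarchean = 400; Mesozoic = 185.902; Neoproterozoic = 461.2; Cenozoic = 66; Neoarchean = 300.
Sum: 600 + 400 + 185.902 + 461.2 + 66 + 300 = 2013.102 Myr.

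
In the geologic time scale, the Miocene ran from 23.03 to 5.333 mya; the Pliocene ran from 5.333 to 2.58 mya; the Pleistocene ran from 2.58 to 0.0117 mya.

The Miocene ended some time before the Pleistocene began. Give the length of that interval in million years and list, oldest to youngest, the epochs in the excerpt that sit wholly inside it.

2.753 million years; Pliocene

End of Miocene = 5.333 Ma; start of Pleistocene = 2.58 Ma.
Gap = 5.333 − 2.58 = 2.753 Myr.
Epochs wholly inside 5.333–2.58 Ma: Pliocene (5.333–2.58).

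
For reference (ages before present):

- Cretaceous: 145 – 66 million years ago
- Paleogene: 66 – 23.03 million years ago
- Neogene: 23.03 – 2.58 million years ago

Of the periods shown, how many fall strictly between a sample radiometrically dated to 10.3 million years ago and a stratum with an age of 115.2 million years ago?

1

The older date is 115.2 Ma and the younger is 10.3 Ma.
Periods with start < 115.2 and end > 10.3 Ma: Paleogene (66–23.03).
That is 1 complete period.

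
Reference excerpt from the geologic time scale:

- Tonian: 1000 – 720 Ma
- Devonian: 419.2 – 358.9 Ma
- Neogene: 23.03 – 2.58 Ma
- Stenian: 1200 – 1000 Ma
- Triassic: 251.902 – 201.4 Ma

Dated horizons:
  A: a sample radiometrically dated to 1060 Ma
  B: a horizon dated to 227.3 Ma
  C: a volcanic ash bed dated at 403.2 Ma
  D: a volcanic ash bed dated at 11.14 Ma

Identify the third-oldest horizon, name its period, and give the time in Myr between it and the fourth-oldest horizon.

B, in the Triassic; 216.16 million years to D

Sorted oldest-first by Ma: A (1060), C (403.2), B (227.3), D (11.14).
The third oldest is B at 227.3 Ma, which lies in 251.902–201.4 Ma: the Triassic.
The fourth oldest is D at 11.14 Ma; separation = |227.3 − 11.14| = 216.16 Myr.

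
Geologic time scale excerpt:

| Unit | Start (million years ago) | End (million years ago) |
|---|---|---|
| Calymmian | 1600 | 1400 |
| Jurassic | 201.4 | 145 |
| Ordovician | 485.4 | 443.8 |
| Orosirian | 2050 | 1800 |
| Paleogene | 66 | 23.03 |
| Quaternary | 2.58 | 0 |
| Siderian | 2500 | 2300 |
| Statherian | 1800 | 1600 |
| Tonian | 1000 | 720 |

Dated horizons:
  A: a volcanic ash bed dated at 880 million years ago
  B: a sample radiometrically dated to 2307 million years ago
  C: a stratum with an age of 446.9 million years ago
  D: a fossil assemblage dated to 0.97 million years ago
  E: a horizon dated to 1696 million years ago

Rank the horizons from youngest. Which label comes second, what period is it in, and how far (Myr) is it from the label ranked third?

Sorted youngest-first by Ma: D (0.97), C (446.9), A (880), E (1696), B (2307).
The second youngest is C at 446.9 Ma, which lies in 485.4–443.8 Ma: the Ordovician.
The third youngest is A at 880 Ma; separation = |446.9 − 880| = 433.1 Myr.

C, in the Ordovician; 433.1 million years to A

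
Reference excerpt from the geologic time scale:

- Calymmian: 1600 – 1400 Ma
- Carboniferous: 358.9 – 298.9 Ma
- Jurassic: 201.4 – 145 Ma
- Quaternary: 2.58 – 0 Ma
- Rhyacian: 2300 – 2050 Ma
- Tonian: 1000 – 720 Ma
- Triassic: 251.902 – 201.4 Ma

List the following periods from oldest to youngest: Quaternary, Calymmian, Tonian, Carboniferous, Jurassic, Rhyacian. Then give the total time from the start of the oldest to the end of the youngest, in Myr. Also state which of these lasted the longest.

Rhyacian → Calymmian → Tonian → Carboniferous → Jurassic → Quaternary; total span 2300 Myr; longest is Tonian

Start ages (Ma): Rhyacian 2300, Calymmian 1600, Tonian 1000, Carboniferous 358.9, Jurassic 201.4, Quaternary 2.58.
Ordered oldest to youngest: Rhyacian, Calymmian, Tonian, Carboniferous, Jurassic, Quaternary.
Span = 2300 − 0 = 2300 Myr.
Durations: Rhyacian 250, Quaternary 2.58, Calymmian 200, Tonian 280, Jurassic 56.4, Carboniferous 60 → longest is Tonian (280 Myr).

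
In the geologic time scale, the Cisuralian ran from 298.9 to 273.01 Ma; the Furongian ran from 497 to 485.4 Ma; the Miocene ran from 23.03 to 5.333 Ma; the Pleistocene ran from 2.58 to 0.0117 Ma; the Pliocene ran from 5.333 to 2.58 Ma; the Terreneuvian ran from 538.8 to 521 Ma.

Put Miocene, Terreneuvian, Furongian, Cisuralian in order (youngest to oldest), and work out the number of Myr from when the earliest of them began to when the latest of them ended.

Miocene → Cisuralian → Furongian → Terreneuvian; total span 533.467 Myr

From the excerpt: Miocene 23.03–5.333; Terreneuvian 538.8–521; Furongian 497–485.4; Cisuralian 298.9–273.01 (Ma).
Larger Ma is earlier, so the oldest is Terreneuvian and the youngest is Miocene; youngest to oldest: Miocene, Cisuralian, Furongian, Terreneuvian.
Oldest start 538.8 minus youngest end 5.333 gives 533.467 Myr overall.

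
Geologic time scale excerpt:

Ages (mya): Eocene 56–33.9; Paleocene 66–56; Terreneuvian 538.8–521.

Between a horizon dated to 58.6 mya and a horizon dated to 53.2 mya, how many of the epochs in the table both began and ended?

0

Checking each listed span, none has both start < 58.6 Ma and end > 53.2 Ma — every epoch straddles one of the two dates or lies outside them — so the count is 0.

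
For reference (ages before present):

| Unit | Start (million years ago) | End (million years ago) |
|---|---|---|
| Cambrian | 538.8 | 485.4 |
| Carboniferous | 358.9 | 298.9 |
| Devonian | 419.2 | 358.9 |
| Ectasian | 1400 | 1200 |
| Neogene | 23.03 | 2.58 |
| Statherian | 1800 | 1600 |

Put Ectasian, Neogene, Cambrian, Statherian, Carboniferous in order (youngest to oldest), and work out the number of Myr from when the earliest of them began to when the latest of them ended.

Start ages (Ma): Statherian 1800, Ectasian 1400, Cambrian 538.8, Carboniferous 358.9, Neogene 23.03.
Ordered youngest to oldest: Neogene, Carboniferous, Cambrian, Ectasian, Statherian.
Span = 1800 − 2.58 = 1797.42 Myr.

Neogene → Carboniferous → Cambrian → Ectasian → Statherian; total span 1797.42 Myr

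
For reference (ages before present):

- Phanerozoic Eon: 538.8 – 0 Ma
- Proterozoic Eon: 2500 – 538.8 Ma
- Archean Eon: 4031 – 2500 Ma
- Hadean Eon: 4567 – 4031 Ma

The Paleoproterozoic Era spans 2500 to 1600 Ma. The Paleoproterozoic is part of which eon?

The Paleoproterozoic (2500–1600 Ma) lies entirely within 2500–538.8 Ma, the Proterozoic Eon.

Proterozoic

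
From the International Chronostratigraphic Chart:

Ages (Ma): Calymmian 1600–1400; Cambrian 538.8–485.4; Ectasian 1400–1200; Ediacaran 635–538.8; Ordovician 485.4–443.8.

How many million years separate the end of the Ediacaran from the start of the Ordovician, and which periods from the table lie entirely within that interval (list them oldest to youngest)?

53.4 million years; Cambrian

End of Ediacaran = 538.8 Ma; start of Ordovician = 485.4 Ma.
Gap = 538.8 − 485.4 = 53.4 Myr.
Periods wholly inside 538.8–485.4 Ma: Cambrian (538.8–485.4).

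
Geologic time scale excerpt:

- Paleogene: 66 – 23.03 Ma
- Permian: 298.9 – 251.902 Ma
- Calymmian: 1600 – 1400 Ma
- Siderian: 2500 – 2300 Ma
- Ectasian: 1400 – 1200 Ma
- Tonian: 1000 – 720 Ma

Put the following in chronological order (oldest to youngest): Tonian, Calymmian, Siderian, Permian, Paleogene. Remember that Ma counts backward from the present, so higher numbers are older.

Sorting by start age (descending Ma, since larger Ma = older): Siderian start 2500, Calymmian start 1600, Tonian start 1000, Permian start 298.9, Paleogene start 66.

Siderian, then Calymmian, then Tonian, then Permian, then Paleogene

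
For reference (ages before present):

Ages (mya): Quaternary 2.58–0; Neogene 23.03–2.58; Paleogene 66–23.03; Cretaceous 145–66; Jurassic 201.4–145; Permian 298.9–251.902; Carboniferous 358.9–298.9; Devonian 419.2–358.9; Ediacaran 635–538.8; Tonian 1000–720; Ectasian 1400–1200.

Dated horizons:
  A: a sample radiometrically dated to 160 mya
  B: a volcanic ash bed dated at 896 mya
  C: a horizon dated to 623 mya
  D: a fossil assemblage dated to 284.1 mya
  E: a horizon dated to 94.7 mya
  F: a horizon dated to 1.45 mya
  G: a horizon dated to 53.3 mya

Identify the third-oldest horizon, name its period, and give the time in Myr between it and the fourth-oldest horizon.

D, in the Permian; 124.1 million years to A

Larger Ma means older, so oldest first: B 896 > C 623 > D 284.1 > A 160 > E 94.7 > G 53.3 > F 1.45.
Counting 3 along gives D (284.1 Ma); the excerpt puts that inside the Permian, 298.9–251.902 Ma.
Next in line is A (160 Ma), and 284.1 − 160 = 124.1 Myr.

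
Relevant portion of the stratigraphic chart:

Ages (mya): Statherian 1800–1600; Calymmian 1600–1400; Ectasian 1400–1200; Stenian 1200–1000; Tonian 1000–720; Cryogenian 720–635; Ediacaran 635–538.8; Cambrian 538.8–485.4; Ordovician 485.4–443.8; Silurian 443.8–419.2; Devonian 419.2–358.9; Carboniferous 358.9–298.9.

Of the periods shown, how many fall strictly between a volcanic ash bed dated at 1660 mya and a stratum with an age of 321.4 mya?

10

1660 Ma sits inside the Statherian (1800–1600) and 321.4 Ma inside the Carboniferous (358.9–298.9); neither of those is wholly between the two dates.
The listed periods lying completely between them are Calymmian, Ectasian, Stenian, Tonian, Cryogenian, Ediacaran, Cambrian, Ordovician, Silurian, Devonian — 10 in all.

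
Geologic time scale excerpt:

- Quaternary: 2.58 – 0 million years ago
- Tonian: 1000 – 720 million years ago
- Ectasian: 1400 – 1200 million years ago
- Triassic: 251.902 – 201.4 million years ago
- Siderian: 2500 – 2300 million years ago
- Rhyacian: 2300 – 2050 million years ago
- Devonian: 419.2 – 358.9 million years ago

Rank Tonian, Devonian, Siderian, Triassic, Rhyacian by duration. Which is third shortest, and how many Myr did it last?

Siderian, 200 million years

Durations: Tonian 280; Devonian 60.3; Siderian 200; Triassic 50.502; Rhyacian 250 Myr.
Sorted shortest-first: Triassic (50.502), Devonian (60.3), Siderian (200), Rhyacian (250), Tonian (280).
The third shortest is Siderian at 200 Myr.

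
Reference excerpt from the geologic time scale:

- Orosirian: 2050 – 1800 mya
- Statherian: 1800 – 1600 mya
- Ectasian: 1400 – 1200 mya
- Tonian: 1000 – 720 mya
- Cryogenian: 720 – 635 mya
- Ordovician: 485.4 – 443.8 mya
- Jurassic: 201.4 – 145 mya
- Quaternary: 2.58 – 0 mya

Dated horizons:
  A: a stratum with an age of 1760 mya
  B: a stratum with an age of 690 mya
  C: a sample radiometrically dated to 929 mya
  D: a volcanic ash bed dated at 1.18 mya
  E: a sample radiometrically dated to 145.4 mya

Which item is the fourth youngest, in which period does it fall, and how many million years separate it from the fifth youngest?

C, in the Tonian; 831 million years to A

Sorted youngest-first by Ma: D (1.18), E (145.4), B (690), C (929), A (1760).
The fourth youngest is C at 929 Ma, which lies in 1000–720 Ma: the Tonian.
The fifth youngest is A at 1760 Ma; separation = |929 − 1760| = 831 Myr.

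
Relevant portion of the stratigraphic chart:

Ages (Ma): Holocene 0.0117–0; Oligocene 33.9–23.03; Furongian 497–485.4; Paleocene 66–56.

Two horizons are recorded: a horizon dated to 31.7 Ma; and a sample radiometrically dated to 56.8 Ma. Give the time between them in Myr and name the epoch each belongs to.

25.1 million years apart; the first in the Oligocene, the second in the Paleocene

Elapsed time: 56.8 − 31.7 = 25.1 Myr.
31.7 Ma lies within 33.9–23.03 Ma: Oligocene.
56.8 Ma lies within 66–56 Ma: Paleocene.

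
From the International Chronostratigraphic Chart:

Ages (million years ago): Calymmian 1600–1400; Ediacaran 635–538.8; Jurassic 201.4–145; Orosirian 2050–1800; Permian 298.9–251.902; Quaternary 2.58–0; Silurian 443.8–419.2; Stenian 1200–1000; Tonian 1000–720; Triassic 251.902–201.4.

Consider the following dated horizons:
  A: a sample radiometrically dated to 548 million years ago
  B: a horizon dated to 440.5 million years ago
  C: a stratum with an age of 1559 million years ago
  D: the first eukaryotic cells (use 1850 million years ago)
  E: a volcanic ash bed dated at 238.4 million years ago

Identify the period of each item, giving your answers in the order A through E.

A — Ediacaran; B — Silurian; C — Calymmian; D — Orosirian; E — Triassic

A: 548 Ma lies in 635–538.8 Ma, so Ediacaran.
B: 440.5 Ma lies in 443.8–419.2 Ma, so Silurian.
C: 1559 Ma lies in 1600–1400 Ma, so Calymmian.
D: 1850 Ma lies in 2050–1800 Ma, so Orosirian.
E: 238.4 Ma lies in 251.902–201.4 Ma, so Triassic.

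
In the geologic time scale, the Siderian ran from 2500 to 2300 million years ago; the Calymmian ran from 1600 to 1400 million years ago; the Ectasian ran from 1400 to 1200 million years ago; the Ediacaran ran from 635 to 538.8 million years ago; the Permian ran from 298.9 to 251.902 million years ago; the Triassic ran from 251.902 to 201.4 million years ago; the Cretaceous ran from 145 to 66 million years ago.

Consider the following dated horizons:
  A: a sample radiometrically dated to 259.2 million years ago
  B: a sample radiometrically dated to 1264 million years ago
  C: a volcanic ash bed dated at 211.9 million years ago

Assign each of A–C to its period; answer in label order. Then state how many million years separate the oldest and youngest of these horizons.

A: 259.2 Ma lies in 298.9–251.902 Ma, so Permian.
B: 1264 Ma lies in 1400–1200 Ma, so Ectasian.
C: 211.9 Ma lies in 251.902–201.4 Ma, so Triassic.
Oldest = 1264 Ma, youngest = 211.9 Ma → span 1052.1 Myr.

A — Permian; B — Ectasian; C — Triassic; span 1052.1 million years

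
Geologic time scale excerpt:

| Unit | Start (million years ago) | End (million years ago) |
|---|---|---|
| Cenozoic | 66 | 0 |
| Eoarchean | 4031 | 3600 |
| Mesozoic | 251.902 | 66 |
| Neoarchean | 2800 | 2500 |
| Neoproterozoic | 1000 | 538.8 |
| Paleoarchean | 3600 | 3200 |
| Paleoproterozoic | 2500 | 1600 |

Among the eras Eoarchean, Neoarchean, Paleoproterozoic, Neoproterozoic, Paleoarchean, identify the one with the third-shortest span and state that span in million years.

Start − end for each: Eoarchean 4031 − 3600 = 431; Neoarchean 2800 − 2500 = 300; Paleoproterozoic 2500 − 1600 = 900; Neoproterozoic 1000 − 538.8 = 461.2; Paleoarchean 3600 − 3200 = 400.
Ranking these from shortest: Neoarchean < Paleoarchean < Eoarchean < Neoproterozoic < Paleoproterozoic.
Position 3 in that ranking is Eoarchean, which lasted 431 Myr.

Eoarchean, 431 million years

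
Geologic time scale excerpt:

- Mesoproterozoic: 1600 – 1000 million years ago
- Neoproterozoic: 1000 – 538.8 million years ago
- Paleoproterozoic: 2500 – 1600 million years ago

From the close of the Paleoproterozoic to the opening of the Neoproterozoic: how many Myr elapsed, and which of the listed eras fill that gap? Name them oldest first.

End of Paleoproterozoic = 1600 Ma; start of Neoproterozoic = 1000 Ma.
Gap = 1600 − 1000 = 600 Myr.
Eras wholly inside 1600–1000 Ma: Mesoproterozoic (1600–1000).

600 million years; Mesoproterozoic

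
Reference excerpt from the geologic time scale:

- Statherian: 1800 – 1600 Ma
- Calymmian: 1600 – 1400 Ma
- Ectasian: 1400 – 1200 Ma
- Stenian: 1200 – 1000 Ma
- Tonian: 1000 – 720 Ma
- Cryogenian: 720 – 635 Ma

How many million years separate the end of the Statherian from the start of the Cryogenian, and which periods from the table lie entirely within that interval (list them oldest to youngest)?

880 million years; Calymmian, Ectasian, Stenian, Tonian

The Statherian closes at 1600 Ma and the Cryogenian opens at 720 Ma, so the interval is 1600 − 720 = 880 Myr.
A period fits inside if it starts at or after 1600 Ma and ends at or before 720 Ma; oldest first that gives Calymmian, Ectasian, Stenian, Tonian.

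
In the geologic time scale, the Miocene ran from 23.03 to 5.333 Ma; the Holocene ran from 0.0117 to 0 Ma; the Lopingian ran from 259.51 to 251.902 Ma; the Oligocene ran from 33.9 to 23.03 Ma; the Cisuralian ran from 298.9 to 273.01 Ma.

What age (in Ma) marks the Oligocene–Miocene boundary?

The Oligocene ends and the Miocene begins at 23.03 Ma.

23.03 Ma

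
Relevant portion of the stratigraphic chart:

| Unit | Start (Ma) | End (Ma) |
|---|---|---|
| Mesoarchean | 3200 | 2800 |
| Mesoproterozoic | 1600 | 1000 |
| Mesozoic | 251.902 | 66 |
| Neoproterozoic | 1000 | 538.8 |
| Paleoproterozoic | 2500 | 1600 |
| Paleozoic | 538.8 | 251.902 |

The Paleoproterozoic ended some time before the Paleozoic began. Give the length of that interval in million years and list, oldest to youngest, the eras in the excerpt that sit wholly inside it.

The Paleoproterozoic closes at 1600 Ma and the Paleozoic opens at 538.8 Ma, so the interval is 1600 − 538.8 = 1061.2 Myr.
An era fits inside if it starts at or after 1600 Ma and ends at or before 538.8 Ma; oldest first that gives Mesoproterozoic, Neoproterozoic.

1061.2 million years; Mesoproterozoic, Neoproterozoic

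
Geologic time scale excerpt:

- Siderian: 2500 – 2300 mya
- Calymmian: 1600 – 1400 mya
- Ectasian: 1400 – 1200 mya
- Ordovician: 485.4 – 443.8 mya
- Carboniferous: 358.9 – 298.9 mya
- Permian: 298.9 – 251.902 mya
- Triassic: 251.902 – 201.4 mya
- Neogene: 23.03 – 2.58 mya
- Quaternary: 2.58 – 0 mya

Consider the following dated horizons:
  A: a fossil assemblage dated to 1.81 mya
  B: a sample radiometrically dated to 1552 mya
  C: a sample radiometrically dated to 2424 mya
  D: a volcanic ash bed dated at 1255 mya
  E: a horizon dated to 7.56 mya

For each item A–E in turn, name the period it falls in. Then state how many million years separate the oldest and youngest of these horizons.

A: 1.81 Ma lies in 2.58–0 Ma, so Quaternary.
B: 1552 Ma lies in 1600–1400 Ma, so Calymmian.
C: 2424 Ma lies in 2500–2300 Ma, so Siderian.
D: 1255 Ma lies in 1400–1200 Ma, so Ectasian.
E: 7.56 Ma lies in 23.03–2.58 Ma, so Neogene.
Oldest = 2424 Ma, youngest = 1.81 Ma → span 2422.19 Myr.

A — Quaternary; B — Calymmian; C — Siderian; D — Ectasian; E — Neogene; span 2422.19 million years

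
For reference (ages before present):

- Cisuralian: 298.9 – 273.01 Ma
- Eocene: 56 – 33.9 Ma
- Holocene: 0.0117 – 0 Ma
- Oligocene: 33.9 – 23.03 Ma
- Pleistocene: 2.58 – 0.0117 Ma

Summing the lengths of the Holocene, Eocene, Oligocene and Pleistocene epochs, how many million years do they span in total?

Duration is start − end for each: (0.0117 − 0) + (56 − 33.9) + (33.9 − 23.03) + (2.58 − 0.0117).
That is 0.0117 + 22.1 + 10.87 + 2.5683, which totals 35.55 million years.

35.55 million years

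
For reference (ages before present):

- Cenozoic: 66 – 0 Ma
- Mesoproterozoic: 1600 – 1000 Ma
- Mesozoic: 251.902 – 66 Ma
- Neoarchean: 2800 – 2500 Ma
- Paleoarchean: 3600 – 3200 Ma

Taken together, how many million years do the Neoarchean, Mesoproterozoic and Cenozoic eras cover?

966 million years

Each duration: Neoarchean = 300; Mesoproterozoic = 600; Cenozoic = 66.
Sum: 300 + 600 + 66 = 966 Myr.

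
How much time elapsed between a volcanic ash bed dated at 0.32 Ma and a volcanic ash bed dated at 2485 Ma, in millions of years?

2484.68 million years

2485 − 0.32 = 2484.68 million years.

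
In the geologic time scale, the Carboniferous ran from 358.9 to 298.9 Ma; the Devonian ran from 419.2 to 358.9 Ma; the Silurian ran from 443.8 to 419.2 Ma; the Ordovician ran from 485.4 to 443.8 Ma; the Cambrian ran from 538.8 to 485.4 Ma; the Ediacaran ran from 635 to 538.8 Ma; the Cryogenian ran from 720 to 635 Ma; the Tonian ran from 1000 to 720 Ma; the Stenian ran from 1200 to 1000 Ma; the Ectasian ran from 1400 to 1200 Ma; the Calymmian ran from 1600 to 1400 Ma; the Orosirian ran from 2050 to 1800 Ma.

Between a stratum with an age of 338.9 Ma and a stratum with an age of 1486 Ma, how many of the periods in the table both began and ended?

9

1486 Ma sits inside the Calymmian (1600–1400) and 338.9 Ma inside the Carboniferous (358.9–298.9); neither of those is wholly between the two dates.
The listed periods lying completely between them are Ectasian, Stenian, Tonian, Cryogenian, Ediacaran, Cambrian, Ordovician, Silurian, Devonian — 9 in all.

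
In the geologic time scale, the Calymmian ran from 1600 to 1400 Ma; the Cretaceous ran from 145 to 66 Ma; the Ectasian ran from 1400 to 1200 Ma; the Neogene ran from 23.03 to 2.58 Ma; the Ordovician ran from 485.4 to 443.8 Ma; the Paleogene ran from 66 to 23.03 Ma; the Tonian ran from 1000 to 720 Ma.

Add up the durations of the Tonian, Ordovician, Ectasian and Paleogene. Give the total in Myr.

Duration is start − end for each: (1000 − 720) + (485.4 − 443.8) + (1400 − 1200) + (66 − 23.03).
That is 280 + 41.6 + 200 + 42.97, which totals 564.57 million years.

564.57 million years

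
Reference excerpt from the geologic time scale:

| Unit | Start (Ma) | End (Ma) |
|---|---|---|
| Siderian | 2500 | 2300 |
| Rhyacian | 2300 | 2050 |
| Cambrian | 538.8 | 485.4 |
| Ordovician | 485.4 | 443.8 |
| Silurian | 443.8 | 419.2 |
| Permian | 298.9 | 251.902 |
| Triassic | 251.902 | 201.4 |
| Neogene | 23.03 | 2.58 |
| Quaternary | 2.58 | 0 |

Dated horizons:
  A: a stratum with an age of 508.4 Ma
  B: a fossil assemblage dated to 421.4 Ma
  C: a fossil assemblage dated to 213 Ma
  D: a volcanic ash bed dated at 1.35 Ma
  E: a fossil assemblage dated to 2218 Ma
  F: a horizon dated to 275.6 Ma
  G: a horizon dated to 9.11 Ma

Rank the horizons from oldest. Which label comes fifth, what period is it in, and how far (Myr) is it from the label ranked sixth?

C, in the Triassic; 203.89 million years to G

Sorted oldest-first by Ma: E (2218), A (508.4), B (421.4), F (275.6), C (213), G (9.11), D (1.35).
The fifth oldest is C at 213 Ma, which lies in 251.902–201.4 Ma: the Triassic.
The sixth oldest is G at 9.11 Ma; separation = |213 − 9.11| = 203.89 Myr.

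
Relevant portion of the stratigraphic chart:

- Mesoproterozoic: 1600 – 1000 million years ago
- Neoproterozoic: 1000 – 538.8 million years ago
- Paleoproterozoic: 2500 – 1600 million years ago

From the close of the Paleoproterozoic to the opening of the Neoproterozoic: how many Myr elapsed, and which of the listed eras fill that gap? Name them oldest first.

600 million years; Mesoproterozoic

The Paleoproterozoic closes at 1600 Ma and the Neoproterozoic opens at 1000 Ma, so the interval is 1600 − 1000 = 600 Myr.
An era fits inside if it starts at or after 1600 Ma and ends at or before 1000 Ma; oldest first that gives Mesoproterozoic.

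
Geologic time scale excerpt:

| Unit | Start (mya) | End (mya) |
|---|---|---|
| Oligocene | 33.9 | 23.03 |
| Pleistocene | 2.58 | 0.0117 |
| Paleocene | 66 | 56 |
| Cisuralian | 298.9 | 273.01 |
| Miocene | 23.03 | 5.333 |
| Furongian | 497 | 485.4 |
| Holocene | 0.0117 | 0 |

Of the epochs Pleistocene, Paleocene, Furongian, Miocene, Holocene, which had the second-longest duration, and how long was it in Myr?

Furongian, 11.6 million years

Durations: Pleistocene 2.5683; Paleocene 10; Furongian 11.6; Miocene 17.697; Holocene 0.0117 Myr.
Sorted longest-first: Miocene (17.697), Furongian (11.6), Paleocene (10), Pleistocene (2.5683), Holocene (0.0117).
The second longest is Furongian at 11.6 Myr.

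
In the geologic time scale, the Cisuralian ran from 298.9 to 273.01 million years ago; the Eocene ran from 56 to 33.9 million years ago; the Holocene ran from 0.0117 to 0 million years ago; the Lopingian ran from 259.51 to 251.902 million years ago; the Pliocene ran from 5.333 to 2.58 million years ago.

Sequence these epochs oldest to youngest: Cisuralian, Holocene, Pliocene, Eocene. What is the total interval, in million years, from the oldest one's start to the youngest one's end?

Cisuralian, Eocene, Pliocene, Holocene; total span 298.9 Myr

Start ages (Ma): Cisuralian 298.9, Eocene 56, Pliocene 5.333, Holocene 0.0117.
Ordered oldest to youngest: Cisuralian, Eocene, Pliocene, Holocene.
Span = 298.9 − 0 = 298.9 Myr.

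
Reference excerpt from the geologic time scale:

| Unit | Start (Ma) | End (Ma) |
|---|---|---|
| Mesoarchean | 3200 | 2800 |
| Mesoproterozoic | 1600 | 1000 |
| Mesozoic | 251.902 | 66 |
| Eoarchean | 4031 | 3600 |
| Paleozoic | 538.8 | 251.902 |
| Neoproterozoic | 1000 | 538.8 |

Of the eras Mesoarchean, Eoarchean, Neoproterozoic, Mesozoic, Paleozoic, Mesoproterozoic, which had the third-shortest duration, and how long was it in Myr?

Start − end for each: Mesoarchean 3200 − 2800 = 400; Eoarchean 4031 − 3600 = 431; Neoproterozoic 1000 − 538.8 = 461.2; Mesozoic 251.902 − 66 = 185.902; Paleozoic 538.8 − 251.902 = 286.898; Mesoproterozoic 1600 − 1000 = 600.
Ranking these from shortest: Mesozoic < Paleozoic < Mesoarchean < Eoarchean < Neoproterozoic < Mesoproterozoic.
Position 3 in that ranking is Mesoarchean, which lasted 400 Myr.

Mesoarchean, 400 million years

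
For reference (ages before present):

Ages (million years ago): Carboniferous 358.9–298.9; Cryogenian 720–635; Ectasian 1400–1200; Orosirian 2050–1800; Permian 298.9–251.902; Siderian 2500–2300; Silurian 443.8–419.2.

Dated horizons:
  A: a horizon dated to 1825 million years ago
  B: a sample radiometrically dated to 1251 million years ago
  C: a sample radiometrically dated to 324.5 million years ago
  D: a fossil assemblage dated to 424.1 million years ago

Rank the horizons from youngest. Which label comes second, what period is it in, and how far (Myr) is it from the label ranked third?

D, in the Silurian; 826.9 million years to B

Smaller Ma means younger, so youngest first: C 324.5 < D 424.1 < B 1251 < A 1825.
Counting 2 along gives D (424.1 Ma); the excerpt puts that inside the Silurian, 443.8–419.2 Ma.
Next in line is B (1251 Ma), and 1251 − 424.1 = 826.9 Myr.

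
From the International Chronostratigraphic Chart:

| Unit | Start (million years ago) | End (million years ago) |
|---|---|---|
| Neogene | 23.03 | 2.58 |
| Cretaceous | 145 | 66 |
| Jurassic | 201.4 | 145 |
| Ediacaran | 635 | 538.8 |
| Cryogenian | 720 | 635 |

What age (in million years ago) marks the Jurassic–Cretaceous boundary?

145 million years ago

The Jurassic ends and the Cretaceous begins at 145 million years ago.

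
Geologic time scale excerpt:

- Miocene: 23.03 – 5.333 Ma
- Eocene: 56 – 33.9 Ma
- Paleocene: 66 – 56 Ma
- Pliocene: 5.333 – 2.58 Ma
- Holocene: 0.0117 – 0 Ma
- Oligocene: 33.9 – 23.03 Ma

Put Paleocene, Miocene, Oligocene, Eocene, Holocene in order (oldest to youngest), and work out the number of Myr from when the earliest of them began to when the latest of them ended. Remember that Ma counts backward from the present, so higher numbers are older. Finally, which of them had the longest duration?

Paleocene → Eocene → Oligocene → Miocene → Holocene; total span 66 Myr; longest is Eocene

From the excerpt: Paleocene 66–56; Miocene 23.03–5.333; Oligocene 33.9–23.03; Eocene 56–33.9; Holocene 0.0117–0 (Ma).
Larger Ma is earlier, so the oldest is Paleocene and the youngest is Holocene; oldest to youngest: Paleocene, Eocene, Oligocene, Miocene, Holocene.
Oldest start 66 minus youngest end 0 gives 66 Myr overall.
Individual lengths (start − end): Miocene 17.697; Oligocene 10.87; Paleocene 10; Eocene 22.1; Holocene 0.0117. The largest is Eocene at 22.1 Myr.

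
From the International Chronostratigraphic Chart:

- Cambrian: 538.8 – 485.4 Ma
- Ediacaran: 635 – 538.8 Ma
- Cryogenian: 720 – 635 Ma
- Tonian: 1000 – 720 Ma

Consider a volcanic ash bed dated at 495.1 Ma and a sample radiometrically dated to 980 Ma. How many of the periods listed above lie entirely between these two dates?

980 Ma sits inside the Tonian (1000–720) and 495.1 Ma inside the Cambrian (538.8–485.4); neither of those is wholly between the two dates.
The listed periods lying completely between them are Cryogenian, Ediacaran — 2 in all.

2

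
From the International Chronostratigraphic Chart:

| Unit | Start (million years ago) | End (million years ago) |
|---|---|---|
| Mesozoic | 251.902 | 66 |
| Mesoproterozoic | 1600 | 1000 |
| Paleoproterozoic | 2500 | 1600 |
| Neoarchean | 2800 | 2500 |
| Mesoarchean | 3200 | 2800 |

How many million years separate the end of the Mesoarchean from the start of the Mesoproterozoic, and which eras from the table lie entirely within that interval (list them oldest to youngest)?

1200 million years; Neoarchean, Paleoproterozoic

End of Mesoarchean = 2800 Ma; start of Mesoproterozoic = 1600 Ma.
Gap = 2800 − 1600 = 1200 Myr.
Eras wholly inside 2800–1600 Ma: Neoarchean (2800–2500), Paleoproterozoic (2500–1600).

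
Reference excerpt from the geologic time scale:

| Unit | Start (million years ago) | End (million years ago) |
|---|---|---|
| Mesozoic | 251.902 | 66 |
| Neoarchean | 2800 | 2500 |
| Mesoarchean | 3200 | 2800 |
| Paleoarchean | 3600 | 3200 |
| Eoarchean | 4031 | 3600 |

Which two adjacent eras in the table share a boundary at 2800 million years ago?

The Mesoarchean ends at 2800 million years ago and the Neoarchean begins at 2800 million years ago, so they share that boundary.

Mesoarchean and Neoarchean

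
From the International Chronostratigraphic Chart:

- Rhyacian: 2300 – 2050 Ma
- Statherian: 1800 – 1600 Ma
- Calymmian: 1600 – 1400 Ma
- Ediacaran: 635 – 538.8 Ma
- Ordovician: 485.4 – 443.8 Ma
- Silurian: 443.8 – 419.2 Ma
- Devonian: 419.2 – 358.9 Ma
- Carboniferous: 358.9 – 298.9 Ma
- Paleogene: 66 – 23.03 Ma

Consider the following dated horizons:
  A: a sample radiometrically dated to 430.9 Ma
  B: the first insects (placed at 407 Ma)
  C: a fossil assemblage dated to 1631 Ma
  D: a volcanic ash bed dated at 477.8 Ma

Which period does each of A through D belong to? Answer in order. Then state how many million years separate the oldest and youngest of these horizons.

A — Silurian; B — Devonian; C — Statherian; D — Ordovician; span 1224 million years

A: 430.9 Ma lies in 443.8–419.2 Ma, so Silurian.
B: 407 Ma lies in 419.2–358.9 Ma, so Devonian.
C: 1631 Ma lies in 1800–1600 Ma, so Statherian.
D: 477.8 Ma lies in 485.4–443.8 Ma, so Ordovician.
Oldest = 1631 Ma, youngest = 407 Ma → span 1224 Myr.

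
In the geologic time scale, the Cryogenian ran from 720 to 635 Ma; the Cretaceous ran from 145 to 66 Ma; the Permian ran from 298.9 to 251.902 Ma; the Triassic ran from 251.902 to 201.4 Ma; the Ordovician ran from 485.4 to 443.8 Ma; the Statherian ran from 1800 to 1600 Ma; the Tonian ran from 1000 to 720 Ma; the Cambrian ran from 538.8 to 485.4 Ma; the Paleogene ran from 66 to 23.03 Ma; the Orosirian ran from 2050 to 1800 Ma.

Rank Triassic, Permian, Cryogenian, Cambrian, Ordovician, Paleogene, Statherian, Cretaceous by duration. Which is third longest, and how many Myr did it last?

Durations: Triassic 50.502; Permian 46.998; Cryogenian 85; Cambrian 53.4; Ordovician 41.6; Paleogene 42.97; Statherian 200; Cretaceous 79 Myr.
Sorted longest-first: Statherian (200), Cryogenian (85), Cretaceous (79), Cambrian (53.4), Triassic (50.502), Permian (46.998), Paleogene (42.97), Ordovician (41.6).
The third longest is Cretaceous at 79 Myr.

Cretaceous, 79 million years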